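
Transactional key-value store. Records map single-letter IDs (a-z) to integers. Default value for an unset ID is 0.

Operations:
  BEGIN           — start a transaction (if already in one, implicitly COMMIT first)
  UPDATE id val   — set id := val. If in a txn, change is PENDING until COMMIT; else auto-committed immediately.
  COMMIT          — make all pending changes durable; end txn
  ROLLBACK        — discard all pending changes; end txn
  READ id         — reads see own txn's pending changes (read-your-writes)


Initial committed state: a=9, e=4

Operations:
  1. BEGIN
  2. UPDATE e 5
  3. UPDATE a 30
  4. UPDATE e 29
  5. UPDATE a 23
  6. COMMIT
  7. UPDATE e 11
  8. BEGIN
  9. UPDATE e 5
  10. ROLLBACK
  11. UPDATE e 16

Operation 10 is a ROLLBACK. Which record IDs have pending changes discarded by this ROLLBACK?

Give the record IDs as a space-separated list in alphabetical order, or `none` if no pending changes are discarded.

Answer: e

Derivation:
Initial committed: {a=9, e=4}
Op 1: BEGIN: in_txn=True, pending={}
Op 2: UPDATE e=5 (pending; pending now {e=5})
Op 3: UPDATE a=30 (pending; pending now {a=30, e=5})
Op 4: UPDATE e=29 (pending; pending now {a=30, e=29})
Op 5: UPDATE a=23 (pending; pending now {a=23, e=29})
Op 6: COMMIT: merged ['a', 'e'] into committed; committed now {a=23, e=29}
Op 7: UPDATE e=11 (auto-commit; committed e=11)
Op 8: BEGIN: in_txn=True, pending={}
Op 9: UPDATE e=5 (pending; pending now {e=5})
Op 10: ROLLBACK: discarded pending ['e']; in_txn=False
Op 11: UPDATE e=16 (auto-commit; committed e=16)
ROLLBACK at op 10 discards: ['e']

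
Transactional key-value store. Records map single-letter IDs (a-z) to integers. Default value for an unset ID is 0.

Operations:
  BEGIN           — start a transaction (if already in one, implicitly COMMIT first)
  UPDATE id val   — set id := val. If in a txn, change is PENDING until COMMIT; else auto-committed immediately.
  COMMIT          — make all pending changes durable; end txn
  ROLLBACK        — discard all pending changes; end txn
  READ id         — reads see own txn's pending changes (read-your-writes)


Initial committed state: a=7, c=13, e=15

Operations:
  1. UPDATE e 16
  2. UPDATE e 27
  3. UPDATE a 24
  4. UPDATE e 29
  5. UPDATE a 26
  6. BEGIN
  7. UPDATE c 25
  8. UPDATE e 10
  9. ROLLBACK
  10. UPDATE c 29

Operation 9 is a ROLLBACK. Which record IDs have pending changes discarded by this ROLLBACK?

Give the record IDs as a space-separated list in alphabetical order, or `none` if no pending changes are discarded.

Answer: c e

Derivation:
Initial committed: {a=7, c=13, e=15}
Op 1: UPDATE e=16 (auto-commit; committed e=16)
Op 2: UPDATE e=27 (auto-commit; committed e=27)
Op 3: UPDATE a=24 (auto-commit; committed a=24)
Op 4: UPDATE e=29 (auto-commit; committed e=29)
Op 5: UPDATE a=26 (auto-commit; committed a=26)
Op 6: BEGIN: in_txn=True, pending={}
Op 7: UPDATE c=25 (pending; pending now {c=25})
Op 8: UPDATE e=10 (pending; pending now {c=25, e=10})
Op 9: ROLLBACK: discarded pending ['c', 'e']; in_txn=False
Op 10: UPDATE c=29 (auto-commit; committed c=29)
ROLLBACK at op 9 discards: ['c', 'e']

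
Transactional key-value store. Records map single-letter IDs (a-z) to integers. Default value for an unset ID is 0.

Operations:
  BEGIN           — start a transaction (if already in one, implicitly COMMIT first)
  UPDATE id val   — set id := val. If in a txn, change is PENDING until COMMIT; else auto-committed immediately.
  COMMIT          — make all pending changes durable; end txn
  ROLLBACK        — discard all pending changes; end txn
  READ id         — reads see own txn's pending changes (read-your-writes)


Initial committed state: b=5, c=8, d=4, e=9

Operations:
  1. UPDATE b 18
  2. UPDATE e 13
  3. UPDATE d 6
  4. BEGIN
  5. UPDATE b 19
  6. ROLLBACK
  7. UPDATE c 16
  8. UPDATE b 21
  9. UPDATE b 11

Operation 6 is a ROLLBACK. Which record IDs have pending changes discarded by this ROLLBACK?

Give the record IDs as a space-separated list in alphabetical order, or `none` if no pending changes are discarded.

Answer: b

Derivation:
Initial committed: {b=5, c=8, d=4, e=9}
Op 1: UPDATE b=18 (auto-commit; committed b=18)
Op 2: UPDATE e=13 (auto-commit; committed e=13)
Op 3: UPDATE d=6 (auto-commit; committed d=6)
Op 4: BEGIN: in_txn=True, pending={}
Op 5: UPDATE b=19 (pending; pending now {b=19})
Op 6: ROLLBACK: discarded pending ['b']; in_txn=False
Op 7: UPDATE c=16 (auto-commit; committed c=16)
Op 8: UPDATE b=21 (auto-commit; committed b=21)
Op 9: UPDATE b=11 (auto-commit; committed b=11)
ROLLBACK at op 6 discards: ['b']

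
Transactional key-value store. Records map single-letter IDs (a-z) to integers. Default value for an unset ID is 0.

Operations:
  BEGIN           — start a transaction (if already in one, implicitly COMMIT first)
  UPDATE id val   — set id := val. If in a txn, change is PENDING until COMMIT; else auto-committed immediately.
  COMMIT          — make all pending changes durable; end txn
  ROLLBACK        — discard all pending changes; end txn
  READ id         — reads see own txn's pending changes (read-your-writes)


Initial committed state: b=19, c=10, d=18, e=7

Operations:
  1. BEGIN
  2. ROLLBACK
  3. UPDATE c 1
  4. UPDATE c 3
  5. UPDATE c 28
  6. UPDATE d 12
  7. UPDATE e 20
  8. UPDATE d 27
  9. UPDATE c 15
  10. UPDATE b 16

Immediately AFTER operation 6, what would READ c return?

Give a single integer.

Answer: 28

Derivation:
Initial committed: {b=19, c=10, d=18, e=7}
Op 1: BEGIN: in_txn=True, pending={}
Op 2: ROLLBACK: discarded pending []; in_txn=False
Op 3: UPDATE c=1 (auto-commit; committed c=1)
Op 4: UPDATE c=3 (auto-commit; committed c=3)
Op 5: UPDATE c=28 (auto-commit; committed c=28)
Op 6: UPDATE d=12 (auto-commit; committed d=12)
After op 6: visible(c) = 28 (pending={}, committed={b=19, c=28, d=12, e=7})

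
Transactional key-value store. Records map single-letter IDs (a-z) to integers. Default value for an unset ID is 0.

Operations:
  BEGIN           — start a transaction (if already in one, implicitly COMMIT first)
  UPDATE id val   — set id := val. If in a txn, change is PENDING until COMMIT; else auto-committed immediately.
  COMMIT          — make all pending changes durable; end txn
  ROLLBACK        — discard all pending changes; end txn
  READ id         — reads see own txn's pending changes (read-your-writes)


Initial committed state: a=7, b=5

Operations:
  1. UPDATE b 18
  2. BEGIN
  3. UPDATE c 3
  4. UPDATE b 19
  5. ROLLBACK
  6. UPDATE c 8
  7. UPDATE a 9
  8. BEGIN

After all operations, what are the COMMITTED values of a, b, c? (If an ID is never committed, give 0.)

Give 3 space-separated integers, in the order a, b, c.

Initial committed: {a=7, b=5}
Op 1: UPDATE b=18 (auto-commit; committed b=18)
Op 2: BEGIN: in_txn=True, pending={}
Op 3: UPDATE c=3 (pending; pending now {c=3})
Op 4: UPDATE b=19 (pending; pending now {b=19, c=3})
Op 5: ROLLBACK: discarded pending ['b', 'c']; in_txn=False
Op 6: UPDATE c=8 (auto-commit; committed c=8)
Op 7: UPDATE a=9 (auto-commit; committed a=9)
Op 8: BEGIN: in_txn=True, pending={}
Final committed: {a=9, b=18, c=8}

Answer: 9 18 8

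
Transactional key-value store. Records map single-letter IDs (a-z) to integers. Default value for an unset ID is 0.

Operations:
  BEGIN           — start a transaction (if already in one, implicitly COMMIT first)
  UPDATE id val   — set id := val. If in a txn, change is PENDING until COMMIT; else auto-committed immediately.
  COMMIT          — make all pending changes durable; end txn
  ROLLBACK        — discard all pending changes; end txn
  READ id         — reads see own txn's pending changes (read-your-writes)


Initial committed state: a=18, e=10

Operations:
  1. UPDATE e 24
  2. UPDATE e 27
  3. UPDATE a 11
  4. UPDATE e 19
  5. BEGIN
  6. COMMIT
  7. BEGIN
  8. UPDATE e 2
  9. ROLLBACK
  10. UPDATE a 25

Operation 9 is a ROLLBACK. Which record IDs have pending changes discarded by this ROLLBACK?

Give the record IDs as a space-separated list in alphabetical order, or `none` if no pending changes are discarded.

Answer: e

Derivation:
Initial committed: {a=18, e=10}
Op 1: UPDATE e=24 (auto-commit; committed e=24)
Op 2: UPDATE e=27 (auto-commit; committed e=27)
Op 3: UPDATE a=11 (auto-commit; committed a=11)
Op 4: UPDATE e=19 (auto-commit; committed e=19)
Op 5: BEGIN: in_txn=True, pending={}
Op 6: COMMIT: merged [] into committed; committed now {a=11, e=19}
Op 7: BEGIN: in_txn=True, pending={}
Op 8: UPDATE e=2 (pending; pending now {e=2})
Op 9: ROLLBACK: discarded pending ['e']; in_txn=False
Op 10: UPDATE a=25 (auto-commit; committed a=25)
ROLLBACK at op 9 discards: ['e']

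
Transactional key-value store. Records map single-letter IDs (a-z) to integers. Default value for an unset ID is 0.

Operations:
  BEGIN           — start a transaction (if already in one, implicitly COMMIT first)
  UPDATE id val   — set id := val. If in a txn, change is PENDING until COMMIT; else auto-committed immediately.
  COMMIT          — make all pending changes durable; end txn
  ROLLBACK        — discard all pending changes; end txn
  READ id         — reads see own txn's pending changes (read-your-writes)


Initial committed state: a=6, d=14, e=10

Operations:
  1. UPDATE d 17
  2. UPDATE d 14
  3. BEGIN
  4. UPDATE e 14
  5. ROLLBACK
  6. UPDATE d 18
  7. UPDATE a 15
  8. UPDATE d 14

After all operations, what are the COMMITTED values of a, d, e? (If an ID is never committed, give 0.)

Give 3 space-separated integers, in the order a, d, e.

Initial committed: {a=6, d=14, e=10}
Op 1: UPDATE d=17 (auto-commit; committed d=17)
Op 2: UPDATE d=14 (auto-commit; committed d=14)
Op 3: BEGIN: in_txn=True, pending={}
Op 4: UPDATE e=14 (pending; pending now {e=14})
Op 5: ROLLBACK: discarded pending ['e']; in_txn=False
Op 6: UPDATE d=18 (auto-commit; committed d=18)
Op 7: UPDATE a=15 (auto-commit; committed a=15)
Op 8: UPDATE d=14 (auto-commit; committed d=14)
Final committed: {a=15, d=14, e=10}

Answer: 15 14 10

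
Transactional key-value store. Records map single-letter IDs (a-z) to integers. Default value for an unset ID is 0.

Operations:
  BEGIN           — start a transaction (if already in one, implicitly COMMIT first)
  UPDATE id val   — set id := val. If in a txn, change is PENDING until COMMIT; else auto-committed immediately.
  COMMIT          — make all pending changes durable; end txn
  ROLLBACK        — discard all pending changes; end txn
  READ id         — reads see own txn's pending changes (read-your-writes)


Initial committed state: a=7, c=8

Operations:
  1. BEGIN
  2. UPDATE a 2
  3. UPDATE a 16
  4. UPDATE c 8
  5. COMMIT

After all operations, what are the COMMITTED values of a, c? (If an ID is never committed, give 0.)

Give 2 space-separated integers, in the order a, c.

Answer: 16 8

Derivation:
Initial committed: {a=7, c=8}
Op 1: BEGIN: in_txn=True, pending={}
Op 2: UPDATE a=2 (pending; pending now {a=2})
Op 3: UPDATE a=16 (pending; pending now {a=16})
Op 4: UPDATE c=8 (pending; pending now {a=16, c=8})
Op 5: COMMIT: merged ['a', 'c'] into committed; committed now {a=16, c=8}
Final committed: {a=16, c=8}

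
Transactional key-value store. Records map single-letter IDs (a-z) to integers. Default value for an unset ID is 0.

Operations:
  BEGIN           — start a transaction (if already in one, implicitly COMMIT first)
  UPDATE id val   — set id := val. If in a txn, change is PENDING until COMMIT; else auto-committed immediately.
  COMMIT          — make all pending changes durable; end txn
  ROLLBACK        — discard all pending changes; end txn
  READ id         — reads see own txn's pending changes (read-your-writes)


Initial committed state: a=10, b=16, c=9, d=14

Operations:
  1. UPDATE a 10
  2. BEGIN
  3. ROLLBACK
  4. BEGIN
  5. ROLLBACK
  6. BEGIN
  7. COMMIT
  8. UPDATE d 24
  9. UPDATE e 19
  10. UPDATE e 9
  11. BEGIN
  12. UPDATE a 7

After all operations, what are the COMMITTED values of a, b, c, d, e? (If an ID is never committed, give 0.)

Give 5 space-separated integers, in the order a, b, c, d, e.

Initial committed: {a=10, b=16, c=9, d=14}
Op 1: UPDATE a=10 (auto-commit; committed a=10)
Op 2: BEGIN: in_txn=True, pending={}
Op 3: ROLLBACK: discarded pending []; in_txn=False
Op 4: BEGIN: in_txn=True, pending={}
Op 5: ROLLBACK: discarded pending []; in_txn=False
Op 6: BEGIN: in_txn=True, pending={}
Op 7: COMMIT: merged [] into committed; committed now {a=10, b=16, c=9, d=14}
Op 8: UPDATE d=24 (auto-commit; committed d=24)
Op 9: UPDATE e=19 (auto-commit; committed e=19)
Op 10: UPDATE e=9 (auto-commit; committed e=9)
Op 11: BEGIN: in_txn=True, pending={}
Op 12: UPDATE a=7 (pending; pending now {a=7})
Final committed: {a=10, b=16, c=9, d=24, e=9}

Answer: 10 16 9 24 9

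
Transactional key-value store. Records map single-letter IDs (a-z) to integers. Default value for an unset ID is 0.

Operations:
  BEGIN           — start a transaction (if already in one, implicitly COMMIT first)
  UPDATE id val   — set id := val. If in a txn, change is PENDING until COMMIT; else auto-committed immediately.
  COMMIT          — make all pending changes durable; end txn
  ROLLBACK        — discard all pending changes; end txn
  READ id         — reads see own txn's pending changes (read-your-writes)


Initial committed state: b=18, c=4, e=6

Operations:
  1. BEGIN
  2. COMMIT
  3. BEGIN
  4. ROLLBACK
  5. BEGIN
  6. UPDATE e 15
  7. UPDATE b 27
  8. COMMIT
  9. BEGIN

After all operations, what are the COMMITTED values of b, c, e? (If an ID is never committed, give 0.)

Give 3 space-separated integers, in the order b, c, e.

Initial committed: {b=18, c=4, e=6}
Op 1: BEGIN: in_txn=True, pending={}
Op 2: COMMIT: merged [] into committed; committed now {b=18, c=4, e=6}
Op 3: BEGIN: in_txn=True, pending={}
Op 4: ROLLBACK: discarded pending []; in_txn=False
Op 5: BEGIN: in_txn=True, pending={}
Op 6: UPDATE e=15 (pending; pending now {e=15})
Op 7: UPDATE b=27 (pending; pending now {b=27, e=15})
Op 8: COMMIT: merged ['b', 'e'] into committed; committed now {b=27, c=4, e=15}
Op 9: BEGIN: in_txn=True, pending={}
Final committed: {b=27, c=4, e=15}

Answer: 27 4 15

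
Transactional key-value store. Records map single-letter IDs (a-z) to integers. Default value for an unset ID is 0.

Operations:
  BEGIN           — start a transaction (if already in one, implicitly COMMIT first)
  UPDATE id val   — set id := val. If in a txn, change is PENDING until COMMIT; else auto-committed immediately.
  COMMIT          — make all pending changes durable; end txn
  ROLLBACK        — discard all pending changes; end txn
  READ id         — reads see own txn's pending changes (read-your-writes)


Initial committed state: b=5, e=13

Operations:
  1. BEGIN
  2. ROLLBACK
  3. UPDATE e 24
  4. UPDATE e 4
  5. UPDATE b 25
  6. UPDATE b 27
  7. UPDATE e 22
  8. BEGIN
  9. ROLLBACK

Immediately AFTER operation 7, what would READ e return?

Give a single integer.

Answer: 22

Derivation:
Initial committed: {b=5, e=13}
Op 1: BEGIN: in_txn=True, pending={}
Op 2: ROLLBACK: discarded pending []; in_txn=False
Op 3: UPDATE e=24 (auto-commit; committed e=24)
Op 4: UPDATE e=4 (auto-commit; committed e=4)
Op 5: UPDATE b=25 (auto-commit; committed b=25)
Op 6: UPDATE b=27 (auto-commit; committed b=27)
Op 7: UPDATE e=22 (auto-commit; committed e=22)
After op 7: visible(e) = 22 (pending={}, committed={b=27, e=22})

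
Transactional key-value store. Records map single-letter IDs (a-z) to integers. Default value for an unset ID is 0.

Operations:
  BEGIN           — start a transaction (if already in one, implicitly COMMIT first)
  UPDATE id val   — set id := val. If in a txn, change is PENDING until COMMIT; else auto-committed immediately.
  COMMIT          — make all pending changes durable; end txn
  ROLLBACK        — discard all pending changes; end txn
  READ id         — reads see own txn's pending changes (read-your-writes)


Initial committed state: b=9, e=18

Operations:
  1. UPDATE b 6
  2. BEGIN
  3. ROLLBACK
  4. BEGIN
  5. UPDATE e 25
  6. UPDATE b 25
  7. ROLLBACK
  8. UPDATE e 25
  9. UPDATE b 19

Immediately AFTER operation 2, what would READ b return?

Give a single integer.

Initial committed: {b=9, e=18}
Op 1: UPDATE b=6 (auto-commit; committed b=6)
Op 2: BEGIN: in_txn=True, pending={}
After op 2: visible(b) = 6 (pending={}, committed={b=6, e=18})

Answer: 6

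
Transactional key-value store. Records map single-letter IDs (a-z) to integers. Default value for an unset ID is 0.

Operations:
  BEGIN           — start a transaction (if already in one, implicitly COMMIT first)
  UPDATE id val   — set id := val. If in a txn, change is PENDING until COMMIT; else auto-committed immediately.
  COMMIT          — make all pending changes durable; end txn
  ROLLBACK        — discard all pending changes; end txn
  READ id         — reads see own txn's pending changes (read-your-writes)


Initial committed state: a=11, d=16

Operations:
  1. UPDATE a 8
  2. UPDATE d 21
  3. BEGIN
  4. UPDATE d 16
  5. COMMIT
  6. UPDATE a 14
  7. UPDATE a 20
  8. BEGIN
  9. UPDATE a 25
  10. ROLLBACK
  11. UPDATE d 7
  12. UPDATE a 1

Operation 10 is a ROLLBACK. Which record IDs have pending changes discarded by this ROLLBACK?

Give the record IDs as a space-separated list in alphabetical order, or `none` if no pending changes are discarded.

Initial committed: {a=11, d=16}
Op 1: UPDATE a=8 (auto-commit; committed a=8)
Op 2: UPDATE d=21 (auto-commit; committed d=21)
Op 3: BEGIN: in_txn=True, pending={}
Op 4: UPDATE d=16 (pending; pending now {d=16})
Op 5: COMMIT: merged ['d'] into committed; committed now {a=8, d=16}
Op 6: UPDATE a=14 (auto-commit; committed a=14)
Op 7: UPDATE a=20 (auto-commit; committed a=20)
Op 8: BEGIN: in_txn=True, pending={}
Op 9: UPDATE a=25 (pending; pending now {a=25})
Op 10: ROLLBACK: discarded pending ['a']; in_txn=False
Op 11: UPDATE d=7 (auto-commit; committed d=7)
Op 12: UPDATE a=1 (auto-commit; committed a=1)
ROLLBACK at op 10 discards: ['a']

Answer: a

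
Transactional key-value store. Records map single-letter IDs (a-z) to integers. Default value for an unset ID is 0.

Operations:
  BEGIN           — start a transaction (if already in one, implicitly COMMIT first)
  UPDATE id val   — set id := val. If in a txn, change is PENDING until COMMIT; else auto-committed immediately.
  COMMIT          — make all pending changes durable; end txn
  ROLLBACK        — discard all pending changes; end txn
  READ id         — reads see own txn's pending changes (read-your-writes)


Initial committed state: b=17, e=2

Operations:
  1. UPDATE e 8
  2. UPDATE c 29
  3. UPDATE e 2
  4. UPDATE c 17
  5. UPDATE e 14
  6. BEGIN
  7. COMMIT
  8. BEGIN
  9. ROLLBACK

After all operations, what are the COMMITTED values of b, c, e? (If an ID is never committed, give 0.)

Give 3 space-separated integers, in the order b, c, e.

Initial committed: {b=17, e=2}
Op 1: UPDATE e=8 (auto-commit; committed e=8)
Op 2: UPDATE c=29 (auto-commit; committed c=29)
Op 3: UPDATE e=2 (auto-commit; committed e=2)
Op 4: UPDATE c=17 (auto-commit; committed c=17)
Op 5: UPDATE e=14 (auto-commit; committed e=14)
Op 6: BEGIN: in_txn=True, pending={}
Op 7: COMMIT: merged [] into committed; committed now {b=17, c=17, e=14}
Op 8: BEGIN: in_txn=True, pending={}
Op 9: ROLLBACK: discarded pending []; in_txn=False
Final committed: {b=17, c=17, e=14}

Answer: 17 17 14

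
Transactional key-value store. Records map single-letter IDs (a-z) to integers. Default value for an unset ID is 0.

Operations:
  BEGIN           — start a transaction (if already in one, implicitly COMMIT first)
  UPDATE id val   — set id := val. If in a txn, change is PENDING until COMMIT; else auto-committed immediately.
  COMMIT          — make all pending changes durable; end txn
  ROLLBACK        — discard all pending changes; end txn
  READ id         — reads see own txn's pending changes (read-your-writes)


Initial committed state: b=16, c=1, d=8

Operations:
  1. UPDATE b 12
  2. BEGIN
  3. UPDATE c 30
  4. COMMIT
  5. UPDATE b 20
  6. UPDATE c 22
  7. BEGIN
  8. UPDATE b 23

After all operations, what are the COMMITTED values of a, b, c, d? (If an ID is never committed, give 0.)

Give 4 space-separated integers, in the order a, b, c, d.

Answer: 0 20 22 8

Derivation:
Initial committed: {b=16, c=1, d=8}
Op 1: UPDATE b=12 (auto-commit; committed b=12)
Op 2: BEGIN: in_txn=True, pending={}
Op 3: UPDATE c=30 (pending; pending now {c=30})
Op 4: COMMIT: merged ['c'] into committed; committed now {b=12, c=30, d=8}
Op 5: UPDATE b=20 (auto-commit; committed b=20)
Op 6: UPDATE c=22 (auto-commit; committed c=22)
Op 7: BEGIN: in_txn=True, pending={}
Op 8: UPDATE b=23 (pending; pending now {b=23})
Final committed: {b=20, c=22, d=8}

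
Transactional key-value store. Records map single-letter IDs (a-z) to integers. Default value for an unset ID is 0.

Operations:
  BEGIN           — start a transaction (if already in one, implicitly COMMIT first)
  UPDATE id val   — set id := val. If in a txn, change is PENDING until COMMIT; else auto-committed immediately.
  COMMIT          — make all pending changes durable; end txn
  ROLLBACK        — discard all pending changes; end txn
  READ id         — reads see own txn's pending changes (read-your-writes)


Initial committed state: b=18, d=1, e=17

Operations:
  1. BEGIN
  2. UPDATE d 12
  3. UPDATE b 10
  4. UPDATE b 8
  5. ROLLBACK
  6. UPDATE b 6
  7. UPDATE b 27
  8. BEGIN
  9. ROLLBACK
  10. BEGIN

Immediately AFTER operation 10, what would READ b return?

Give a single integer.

Initial committed: {b=18, d=1, e=17}
Op 1: BEGIN: in_txn=True, pending={}
Op 2: UPDATE d=12 (pending; pending now {d=12})
Op 3: UPDATE b=10 (pending; pending now {b=10, d=12})
Op 4: UPDATE b=8 (pending; pending now {b=8, d=12})
Op 5: ROLLBACK: discarded pending ['b', 'd']; in_txn=False
Op 6: UPDATE b=6 (auto-commit; committed b=6)
Op 7: UPDATE b=27 (auto-commit; committed b=27)
Op 8: BEGIN: in_txn=True, pending={}
Op 9: ROLLBACK: discarded pending []; in_txn=False
Op 10: BEGIN: in_txn=True, pending={}
After op 10: visible(b) = 27 (pending={}, committed={b=27, d=1, e=17})

Answer: 27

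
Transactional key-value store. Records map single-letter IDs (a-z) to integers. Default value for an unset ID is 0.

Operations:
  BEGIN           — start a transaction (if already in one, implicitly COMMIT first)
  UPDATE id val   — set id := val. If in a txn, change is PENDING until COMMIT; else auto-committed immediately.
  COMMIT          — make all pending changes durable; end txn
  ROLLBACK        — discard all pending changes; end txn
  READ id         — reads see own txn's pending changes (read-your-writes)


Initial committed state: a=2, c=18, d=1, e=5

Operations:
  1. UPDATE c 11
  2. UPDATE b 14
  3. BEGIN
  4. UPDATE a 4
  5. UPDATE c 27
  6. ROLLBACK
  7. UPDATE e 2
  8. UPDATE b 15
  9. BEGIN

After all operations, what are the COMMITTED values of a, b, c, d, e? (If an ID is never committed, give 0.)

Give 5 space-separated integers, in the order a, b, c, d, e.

Answer: 2 15 11 1 2

Derivation:
Initial committed: {a=2, c=18, d=1, e=5}
Op 1: UPDATE c=11 (auto-commit; committed c=11)
Op 2: UPDATE b=14 (auto-commit; committed b=14)
Op 3: BEGIN: in_txn=True, pending={}
Op 4: UPDATE a=4 (pending; pending now {a=4})
Op 5: UPDATE c=27 (pending; pending now {a=4, c=27})
Op 6: ROLLBACK: discarded pending ['a', 'c']; in_txn=False
Op 7: UPDATE e=2 (auto-commit; committed e=2)
Op 8: UPDATE b=15 (auto-commit; committed b=15)
Op 9: BEGIN: in_txn=True, pending={}
Final committed: {a=2, b=15, c=11, d=1, e=2}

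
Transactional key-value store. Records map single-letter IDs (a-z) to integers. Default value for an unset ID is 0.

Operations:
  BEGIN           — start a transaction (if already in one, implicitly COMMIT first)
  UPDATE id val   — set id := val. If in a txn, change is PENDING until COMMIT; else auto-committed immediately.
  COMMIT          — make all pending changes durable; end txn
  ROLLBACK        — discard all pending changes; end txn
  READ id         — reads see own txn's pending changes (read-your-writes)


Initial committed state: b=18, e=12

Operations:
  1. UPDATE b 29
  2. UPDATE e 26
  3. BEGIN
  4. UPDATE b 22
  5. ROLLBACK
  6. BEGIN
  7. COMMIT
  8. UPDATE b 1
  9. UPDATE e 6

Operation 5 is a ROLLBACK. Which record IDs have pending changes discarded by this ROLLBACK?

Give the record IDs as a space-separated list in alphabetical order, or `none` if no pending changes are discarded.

Answer: b

Derivation:
Initial committed: {b=18, e=12}
Op 1: UPDATE b=29 (auto-commit; committed b=29)
Op 2: UPDATE e=26 (auto-commit; committed e=26)
Op 3: BEGIN: in_txn=True, pending={}
Op 4: UPDATE b=22 (pending; pending now {b=22})
Op 5: ROLLBACK: discarded pending ['b']; in_txn=False
Op 6: BEGIN: in_txn=True, pending={}
Op 7: COMMIT: merged [] into committed; committed now {b=29, e=26}
Op 8: UPDATE b=1 (auto-commit; committed b=1)
Op 9: UPDATE e=6 (auto-commit; committed e=6)
ROLLBACK at op 5 discards: ['b']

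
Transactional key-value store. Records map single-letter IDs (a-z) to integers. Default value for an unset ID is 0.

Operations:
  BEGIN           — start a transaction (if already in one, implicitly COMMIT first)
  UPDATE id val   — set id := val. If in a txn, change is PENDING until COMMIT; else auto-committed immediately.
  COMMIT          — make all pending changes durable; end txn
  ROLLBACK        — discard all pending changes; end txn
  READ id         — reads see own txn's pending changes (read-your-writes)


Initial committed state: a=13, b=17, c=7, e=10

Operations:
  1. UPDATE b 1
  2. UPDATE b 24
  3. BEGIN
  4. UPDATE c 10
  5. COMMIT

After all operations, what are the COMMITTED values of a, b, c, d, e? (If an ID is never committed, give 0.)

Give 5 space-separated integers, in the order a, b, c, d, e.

Initial committed: {a=13, b=17, c=7, e=10}
Op 1: UPDATE b=1 (auto-commit; committed b=1)
Op 2: UPDATE b=24 (auto-commit; committed b=24)
Op 3: BEGIN: in_txn=True, pending={}
Op 4: UPDATE c=10 (pending; pending now {c=10})
Op 5: COMMIT: merged ['c'] into committed; committed now {a=13, b=24, c=10, e=10}
Final committed: {a=13, b=24, c=10, e=10}

Answer: 13 24 10 0 10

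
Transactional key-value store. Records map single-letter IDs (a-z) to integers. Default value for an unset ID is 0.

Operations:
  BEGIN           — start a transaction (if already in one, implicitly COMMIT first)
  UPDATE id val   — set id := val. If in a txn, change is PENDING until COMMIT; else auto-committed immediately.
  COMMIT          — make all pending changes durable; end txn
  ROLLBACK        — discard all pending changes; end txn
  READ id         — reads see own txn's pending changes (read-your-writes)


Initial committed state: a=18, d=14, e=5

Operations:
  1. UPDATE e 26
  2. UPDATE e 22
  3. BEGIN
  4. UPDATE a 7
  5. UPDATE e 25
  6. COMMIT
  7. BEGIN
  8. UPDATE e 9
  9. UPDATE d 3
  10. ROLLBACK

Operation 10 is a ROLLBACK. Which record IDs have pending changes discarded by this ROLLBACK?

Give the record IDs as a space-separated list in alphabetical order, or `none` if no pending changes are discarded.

Answer: d e

Derivation:
Initial committed: {a=18, d=14, e=5}
Op 1: UPDATE e=26 (auto-commit; committed e=26)
Op 2: UPDATE e=22 (auto-commit; committed e=22)
Op 3: BEGIN: in_txn=True, pending={}
Op 4: UPDATE a=7 (pending; pending now {a=7})
Op 5: UPDATE e=25 (pending; pending now {a=7, e=25})
Op 6: COMMIT: merged ['a', 'e'] into committed; committed now {a=7, d=14, e=25}
Op 7: BEGIN: in_txn=True, pending={}
Op 8: UPDATE e=9 (pending; pending now {e=9})
Op 9: UPDATE d=3 (pending; pending now {d=3, e=9})
Op 10: ROLLBACK: discarded pending ['d', 'e']; in_txn=False
ROLLBACK at op 10 discards: ['d', 'e']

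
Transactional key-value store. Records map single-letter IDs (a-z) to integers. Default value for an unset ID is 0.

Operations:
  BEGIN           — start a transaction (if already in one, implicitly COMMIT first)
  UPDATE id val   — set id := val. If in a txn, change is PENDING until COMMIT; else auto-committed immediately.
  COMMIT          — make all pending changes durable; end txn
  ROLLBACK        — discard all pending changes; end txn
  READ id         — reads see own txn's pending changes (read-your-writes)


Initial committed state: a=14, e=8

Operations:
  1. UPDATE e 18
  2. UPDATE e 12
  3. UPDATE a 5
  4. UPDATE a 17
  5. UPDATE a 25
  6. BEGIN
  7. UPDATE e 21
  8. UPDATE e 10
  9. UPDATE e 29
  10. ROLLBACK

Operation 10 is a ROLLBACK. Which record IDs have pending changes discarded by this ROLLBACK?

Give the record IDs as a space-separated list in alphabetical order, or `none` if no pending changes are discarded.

Answer: e

Derivation:
Initial committed: {a=14, e=8}
Op 1: UPDATE e=18 (auto-commit; committed e=18)
Op 2: UPDATE e=12 (auto-commit; committed e=12)
Op 3: UPDATE a=5 (auto-commit; committed a=5)
Op 4: UPDATE a=17 (auto-commit; committed a=17)
Op 5: UPDATE a=25 (auto-commit; committed a=25)
Op 6: BEGIN: in_txn=True, pending={}
Op 7: UPDATE e=21 (pending; pending now {e=21})
Op 8: UPDATE e=10 (pending; pending now {e=10})
Op 9: UPDATE e=29 (pending; pending now {e=29})
Op 10: ROLLBACK: discarded pending ['e']; in_txn=False
ROLLBACK at op 10 discards: ['e']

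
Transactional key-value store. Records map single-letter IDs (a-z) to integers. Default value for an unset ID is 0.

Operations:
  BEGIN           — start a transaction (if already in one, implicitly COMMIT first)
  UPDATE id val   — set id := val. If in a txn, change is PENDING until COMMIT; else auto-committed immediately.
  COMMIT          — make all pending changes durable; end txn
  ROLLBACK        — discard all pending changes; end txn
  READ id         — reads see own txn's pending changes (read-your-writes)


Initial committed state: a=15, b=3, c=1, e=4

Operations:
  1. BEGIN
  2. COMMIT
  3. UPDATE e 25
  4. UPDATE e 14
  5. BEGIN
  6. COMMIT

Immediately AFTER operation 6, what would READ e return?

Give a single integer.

Answer: 14

Derivation:
Initial committed: {a=15, b=3, c=1, e=4}
Op 1: BEGIN: in_txn=True, pending={}
Op 2: COMMIT: merged [] into committed; committed now {a=15, b=3, c=1, e=4}
Op 3: UPDATE e=25 (auto-commit; committed e=25)
Op 4: UPDATE e=14 (auto-commit; committed e=14)
Op 5: BEGIN: in_txn=True, pending={}
Op 6: COMMIT: merged [] into committed; committed now {a=15, b=3, c=1, e=14}
After op 6: visible(e) = 14 (pending={}, committed={a=15, b=3, c=1, e=14})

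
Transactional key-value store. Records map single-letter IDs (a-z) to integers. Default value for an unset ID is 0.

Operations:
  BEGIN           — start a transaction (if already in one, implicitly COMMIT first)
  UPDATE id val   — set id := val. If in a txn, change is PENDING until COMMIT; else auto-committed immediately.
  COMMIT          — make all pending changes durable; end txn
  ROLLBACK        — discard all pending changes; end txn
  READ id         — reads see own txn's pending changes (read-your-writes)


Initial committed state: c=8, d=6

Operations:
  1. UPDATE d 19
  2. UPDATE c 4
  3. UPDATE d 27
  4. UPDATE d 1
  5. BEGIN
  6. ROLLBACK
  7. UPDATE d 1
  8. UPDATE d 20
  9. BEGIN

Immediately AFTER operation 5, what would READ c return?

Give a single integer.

Answer: 4

Derivation:
Initial committed: {c=8, d=6}
Op 1: UPDATE d=19 (auto-commit; committed d=19)
Op 2: UPDATE c=4 (auto-commit; committed c=4)
Op 3: UPDATE d=27 (auto-commit; committed d=27)
Op 4: UPDATE d=1 (auto-commit; committed d=1)
Op 5: BEGIN: in_txn=True, pending={}
After op 5: visible(c) = 4 (pending={}, committed={c=4, d=1})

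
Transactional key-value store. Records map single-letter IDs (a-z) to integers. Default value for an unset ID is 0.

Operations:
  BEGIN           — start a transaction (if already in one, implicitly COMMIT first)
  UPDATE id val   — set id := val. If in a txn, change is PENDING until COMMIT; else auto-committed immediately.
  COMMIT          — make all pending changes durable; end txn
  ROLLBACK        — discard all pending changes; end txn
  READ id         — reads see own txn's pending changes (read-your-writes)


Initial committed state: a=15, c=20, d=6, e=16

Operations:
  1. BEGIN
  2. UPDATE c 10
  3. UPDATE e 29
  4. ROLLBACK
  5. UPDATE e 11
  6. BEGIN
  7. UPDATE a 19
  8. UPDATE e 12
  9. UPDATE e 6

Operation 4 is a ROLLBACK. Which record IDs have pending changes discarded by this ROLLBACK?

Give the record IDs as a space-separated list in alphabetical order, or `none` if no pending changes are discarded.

Answer: c e

Derivation:
Initial committed: {a=15, c=20, d=6, e=16}
Op 1: BEGIN: in_txn=True, pending={}
Op 2: UPDATE c=10 (pending; pending now {c=10})
Op 3: UPDATE e=29 (pending; pending now {c=10, e=29})
Op 4: ROLLBACK: discarded pending ['c', 'e']; in_txn=False
Op 5: UPDATE e=11 (auto-commit; committed e=11)
Op 6: BEGIN: in_txn=True, pending={}
Op 7: UPDATE a=19 (pending; pending now {a=19})
Op 8: UPDATE e=12 (pending; pending now {a=19, e=12})
Op 9: UPDATE e=6 (pending; pending now {a=19, e=6})
ROLLBACK at op 4 discards: ['c', 'e']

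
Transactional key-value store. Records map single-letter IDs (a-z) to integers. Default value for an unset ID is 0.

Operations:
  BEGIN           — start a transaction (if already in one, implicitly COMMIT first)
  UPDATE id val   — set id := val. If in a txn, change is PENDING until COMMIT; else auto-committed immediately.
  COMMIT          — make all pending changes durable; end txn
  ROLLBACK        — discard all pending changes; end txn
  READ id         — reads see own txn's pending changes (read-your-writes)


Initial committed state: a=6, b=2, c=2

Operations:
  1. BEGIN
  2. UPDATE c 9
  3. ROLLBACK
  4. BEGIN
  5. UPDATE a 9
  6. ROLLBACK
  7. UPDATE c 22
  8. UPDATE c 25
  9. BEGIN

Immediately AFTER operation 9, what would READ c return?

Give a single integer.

Answer: 25

Derivation:
Initial committed: {a=6, b=2, c=2}
Op 1: BEGIN: in_txn=True, pending={}
Op 2: UPDATE c=9 (pending; pending now {c=9})
Op 3: ROLLBACK: discarded pending ['c']; in_txn=False
Op 4: BEGIN: in_txn=True, pending={}
Op 5: UPDATE a=9 (pending; pending now {a=9})
Op 6: ROLLBACK: discarded pending ['a']; in_txn=False
Op 7: UPDATE c=22 (auto-commit; committed c=22)
Op 8: UPDATE c=25 (auto-commit; committed c=25)
Op 9: BEGIN: in_txn=True, pending={}
After op 9: visible(c) = 25 (pending={}, committed={a=6, b=2, c=25})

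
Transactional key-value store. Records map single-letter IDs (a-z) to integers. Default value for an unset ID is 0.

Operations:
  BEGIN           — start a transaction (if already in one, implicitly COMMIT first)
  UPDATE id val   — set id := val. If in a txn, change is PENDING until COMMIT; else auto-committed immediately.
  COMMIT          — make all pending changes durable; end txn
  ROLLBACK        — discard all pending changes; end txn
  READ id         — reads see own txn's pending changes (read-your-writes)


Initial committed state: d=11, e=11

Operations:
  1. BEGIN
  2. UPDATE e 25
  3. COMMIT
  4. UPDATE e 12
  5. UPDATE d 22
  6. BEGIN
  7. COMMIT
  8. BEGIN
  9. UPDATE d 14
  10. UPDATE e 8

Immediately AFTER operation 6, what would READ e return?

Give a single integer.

Initial committed: {d=11, e=11}
Op 1: BEGIN: in_txn=True, pending={}
Op 2: UPDATE e=25 (pending; pending now {e=25})
Op 3: COMMIT: merged ['e'] into committed; committed now {d=11, e=25}
Op 4: UPDATE e=12 (auto-commit; committed e=12)
Op 5: UPDATE d=22 (auto-commit; committed d=22)
Op 6: BEGIN: in_txn=True, pending={}
After op 6: visible(e) = 12 (pending={}, committed={d=22, e=12})

Answer: 12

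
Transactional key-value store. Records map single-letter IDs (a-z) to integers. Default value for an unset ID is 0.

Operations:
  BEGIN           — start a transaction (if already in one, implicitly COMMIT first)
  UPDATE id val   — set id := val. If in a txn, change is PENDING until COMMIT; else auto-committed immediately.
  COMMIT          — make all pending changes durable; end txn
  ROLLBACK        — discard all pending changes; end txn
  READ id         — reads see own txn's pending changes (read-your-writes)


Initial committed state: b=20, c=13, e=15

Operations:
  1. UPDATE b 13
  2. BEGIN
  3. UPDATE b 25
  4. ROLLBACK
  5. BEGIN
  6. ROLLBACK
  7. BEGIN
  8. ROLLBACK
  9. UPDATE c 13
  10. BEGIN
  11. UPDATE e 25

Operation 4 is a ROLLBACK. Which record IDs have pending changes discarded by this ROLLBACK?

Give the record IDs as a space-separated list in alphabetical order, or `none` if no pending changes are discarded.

Initial committed: {b=20, c=13, e=15}
Op 1: UPDATE b=13 (auto-commit; committed b=13)
Op 2: BEGIN: in_txn=True, pending={}
Op 3: UPDATE b=25 (pending; pending now {b=25})
Op 4: ROLLBACK: discarded pending ['b']; in_txn=False
Op 5: BEGIN: in_txn=True, pending={}
Op 6: ROLLBACK: discarded pending []; in_txn=False
Op 7: BEGIN: in_txn=True, pending={}
Op 8: ROLLBACK: discarded pending []; in_txn=False
Op 9: UPDATE c=13 (auto-commit; committed c=13)
Op 10: BEGIN: in_txn=True, pending={}
Op 11: UPDATE e=25 (pending; pending now {e=25})
ROLLBACK at op 4 discards: ['b']

Answer: b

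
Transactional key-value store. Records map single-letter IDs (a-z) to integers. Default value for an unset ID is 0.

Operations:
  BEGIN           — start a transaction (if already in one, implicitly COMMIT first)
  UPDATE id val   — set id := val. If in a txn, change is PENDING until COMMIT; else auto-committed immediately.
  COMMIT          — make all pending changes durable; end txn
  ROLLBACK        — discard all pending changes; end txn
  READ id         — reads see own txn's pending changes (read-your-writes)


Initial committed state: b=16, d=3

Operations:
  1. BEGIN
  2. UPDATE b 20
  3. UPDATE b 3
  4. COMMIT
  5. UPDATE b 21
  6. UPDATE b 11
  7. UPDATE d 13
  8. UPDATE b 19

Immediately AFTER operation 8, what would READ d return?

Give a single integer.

Initial committed: {b=16, d=3}
Op 1: BEGIN: in_txn=True, pending={}
Op 2: UPDATE b=20 (pending; pending now {b=20})
Op 3: UPDATE b=3 (pending; pending now {b=3})
Op 4: COMMIT: merged ['b'] into committed; committed now {b=3, d=3}
Op 5: UPDATE b=21 (auto-commit; committed b=21)
Op 6: UPDATE b=11 (auto-commit; committed b=11)
Op 7: UPDATE d=13 (auto-commit; committed d=13)
Op 8: UPDATE b=19 (auto-commit; committed b=19)
After op 8: visible(d) = 13 (pending={}, committed={b=19, d=13})

Answer: 13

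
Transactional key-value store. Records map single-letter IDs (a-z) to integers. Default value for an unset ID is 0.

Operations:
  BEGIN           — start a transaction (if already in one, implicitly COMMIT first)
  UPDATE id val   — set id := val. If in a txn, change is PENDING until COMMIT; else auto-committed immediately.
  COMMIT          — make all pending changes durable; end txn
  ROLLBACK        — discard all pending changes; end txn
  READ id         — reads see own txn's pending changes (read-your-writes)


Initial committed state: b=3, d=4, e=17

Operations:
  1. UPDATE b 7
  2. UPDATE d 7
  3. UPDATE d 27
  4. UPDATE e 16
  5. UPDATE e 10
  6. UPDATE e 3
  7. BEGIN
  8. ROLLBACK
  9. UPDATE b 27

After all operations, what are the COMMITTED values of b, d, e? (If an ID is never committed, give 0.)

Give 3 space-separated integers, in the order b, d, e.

Answer: 27 27 3

Derivation:
Initial committed: {b=3, d=4, e=17}
Op 1: UPDATE b=7 (auto-commit; committed b=7)
Op 2: UPDATE d=7 (auto-commit; committed d=7)
Op 3: UPDATE d=27 (auto-commit; committed d=27)
Op 4: UPDATE e=16 (auto-commit; committed e=16)
Op 5: UPDATE e=10 (auto-commit; committed e=10)
Op 6: UPDATE e=3 (auto-commit; committed e=3)
Op 7: BEGIN: in_txn=True, pending={}
Op 8: ROLLBACK: discarded pending []; in_txn=False
Op 9: UPDATE b=27 (auto-commit; committed b=27)
Final committed: {b=27, d=27, e=3}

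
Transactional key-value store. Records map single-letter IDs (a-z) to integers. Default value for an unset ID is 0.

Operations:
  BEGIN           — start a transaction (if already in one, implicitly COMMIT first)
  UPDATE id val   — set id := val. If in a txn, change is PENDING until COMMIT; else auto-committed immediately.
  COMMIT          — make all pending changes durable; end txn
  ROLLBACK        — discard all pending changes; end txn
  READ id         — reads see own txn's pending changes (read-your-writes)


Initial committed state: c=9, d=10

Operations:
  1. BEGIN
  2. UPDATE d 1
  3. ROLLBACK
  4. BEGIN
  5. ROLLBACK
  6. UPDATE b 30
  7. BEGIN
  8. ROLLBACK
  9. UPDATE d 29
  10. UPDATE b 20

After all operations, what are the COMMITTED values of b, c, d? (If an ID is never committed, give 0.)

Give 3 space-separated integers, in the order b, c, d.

Answer: 20 9 29

Derivation:
Initial committed: {c=9, d=10}
Op 1: BEGIN: in_txn=True, pending={}
Op 2: UPDATE d=1 (pending; pending now {d=1})
Op 3: ROLLBACK: discarded pending ['d']; in_txn=False
Op 4: BEGIN: in_txn=True, pending={}
Op 5: ROLLBACK: discarded pending []; in_txn=False
Op 6: UPDATE b=30 (auto-commit; committed b=30)
Op 7: BEGIN: in_txn=True, pending={}
Op 8: ROLLBACK: discarded pending []; in_txn=False
Op 9: UPDATE d=29 (auto-commit; committed d=29)
Op 10: UPDATE b=20 (auto-commit; committed b=20)
Final committed: {b=20, c=9, d=29}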